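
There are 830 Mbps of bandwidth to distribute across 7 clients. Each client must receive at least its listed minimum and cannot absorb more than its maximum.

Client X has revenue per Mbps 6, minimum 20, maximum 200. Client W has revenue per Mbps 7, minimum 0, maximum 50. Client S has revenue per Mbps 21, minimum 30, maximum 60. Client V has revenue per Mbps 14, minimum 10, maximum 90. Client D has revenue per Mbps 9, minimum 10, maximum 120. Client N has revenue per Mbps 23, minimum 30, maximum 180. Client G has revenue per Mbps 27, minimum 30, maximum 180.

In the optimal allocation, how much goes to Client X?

150

Meeting every minimum uses 20+0+30+10+10+30+30 = 130 Mbps, leaving 700.
Order the clients by revenue per Mbps: Client G 27 > Client N 23 > Client S 21 > Client V 14 > Client D 9 > Client W 7 > Client X 6.
Give Client G 150 more to hit its cap of 180 — 550 left.
Client N: +150 to 180 (cap) — 400 left.
Client S takes 30 more to reach its cap of 60 — 370 left.
Give Client V 80 more to hit its cap of 90 — 290 left.
Client D: +110 to 120 (cap) — 180 left.
Client W: +50 to 50 (cap) — 130 left.
Only 130 left; Client X takes them to reach 150.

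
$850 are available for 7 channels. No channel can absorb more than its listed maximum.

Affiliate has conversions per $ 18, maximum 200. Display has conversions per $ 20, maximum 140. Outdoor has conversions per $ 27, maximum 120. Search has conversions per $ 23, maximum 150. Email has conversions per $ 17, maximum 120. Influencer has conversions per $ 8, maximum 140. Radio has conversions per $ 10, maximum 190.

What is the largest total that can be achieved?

16330

Highest conversions per $ first: Outdoor 27 > Search 23 > Display 20 > Affiliate 18 > Email 17 > Radio 10 > Influencer 8.
Outdoor: +120 to 120 (cap) — 730 left.
Give Search 150 to hit its cap of 150 — 580 left.
Give Display 140 to hit its cap of 140 — 440 left.
Affiliate: +200 to 200 (cap) — 240 left.
Give Email 120 to hit its cap of 120 — 120 left.
Radio: +120 (room for 190) → 120. Pool exhausted.
Total = 18×200 + 20×140 + 27×120 + 23×150 + 17×120 + 10×120 = 16330.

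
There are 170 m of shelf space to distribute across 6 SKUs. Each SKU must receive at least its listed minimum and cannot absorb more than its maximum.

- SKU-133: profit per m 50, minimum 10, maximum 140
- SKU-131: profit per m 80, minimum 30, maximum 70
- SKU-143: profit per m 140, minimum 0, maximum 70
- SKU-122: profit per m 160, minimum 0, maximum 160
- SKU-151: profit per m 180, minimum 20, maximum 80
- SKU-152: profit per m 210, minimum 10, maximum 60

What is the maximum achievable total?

28100

Meeting every minimum uses 10+30+0+0+20+10 = 70 m, leaving 100.
Highest profit per m first: SKU-152 210 > SKU-151 180 > SKU-122 160 > SKU-143 140 > SKU-131 80 > SKU-133 50.
SKU-152 takes 50 more to reach its cap of 60 — 50 left.
SKU-151 has room for 60 more but only 50 remain, so it gets 70.
Total = 50×10 + 80×30 + 180×70 + 210×60 = 28100.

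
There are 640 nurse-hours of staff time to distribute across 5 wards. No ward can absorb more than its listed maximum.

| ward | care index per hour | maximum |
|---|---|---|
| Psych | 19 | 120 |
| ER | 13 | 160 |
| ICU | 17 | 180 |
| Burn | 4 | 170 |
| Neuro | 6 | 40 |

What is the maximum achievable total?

8220

Rank by care index per hour: Psych 19 > ICU 17 > ER 13 > Neuro 6 > Burn 4.
Psych: +120 to 120 (cap) → 520 left.
ICU: +180 to 180 (cap) → 340 left.
Give ER 160 to hit its cap of 160 → 180 left.
Neuro takes 40 to reach its cap of 40 → 140 left.
Burn has room for 170 but only 140 remain, so it gets 140.
Total = 19×120 + 13×160 + 17×180 + 4×140 + 6×40 = 8220.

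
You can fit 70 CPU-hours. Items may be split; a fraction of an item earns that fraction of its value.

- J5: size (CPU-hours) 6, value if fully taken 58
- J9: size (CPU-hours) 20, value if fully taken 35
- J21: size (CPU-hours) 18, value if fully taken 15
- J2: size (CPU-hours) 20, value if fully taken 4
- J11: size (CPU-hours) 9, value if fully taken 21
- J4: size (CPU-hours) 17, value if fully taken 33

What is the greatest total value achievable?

Best value per unit of size first: J5 58/6≈9.67, J11 21/9≈2.33, J4 33/17≈1.94, J9 35/20≈1.75, J21 15/18≈0.833, J2 4/20≈0.2.
All 6 CPU-hours of J5 fit (value 58) → 64 remain.
Take all of J11 (9 CPU-hours, value 21) → 55 CPU-hours left.
J4: take in full, 17 CPU-hours for value 33 → 38 left.
J9: take in full, 20 CPU-hours for value 35 → 18 left.
All 18 CPU-hours of J21 fit (value 15) → 0 remain.
Total value = 162.

162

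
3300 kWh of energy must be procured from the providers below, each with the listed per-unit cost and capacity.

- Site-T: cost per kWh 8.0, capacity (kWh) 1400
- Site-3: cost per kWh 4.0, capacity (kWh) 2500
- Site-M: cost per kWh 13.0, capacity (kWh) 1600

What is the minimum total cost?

Use providers in increasing cost order.
Take 2500 from Site-3 at 4.0 — need 800 more.
Site-T at 8.0: take 800 of its 1400 — requirement met.
Site-M: unused.
Cost = 2500×4.0 + 800×8.0 = 16400.

16400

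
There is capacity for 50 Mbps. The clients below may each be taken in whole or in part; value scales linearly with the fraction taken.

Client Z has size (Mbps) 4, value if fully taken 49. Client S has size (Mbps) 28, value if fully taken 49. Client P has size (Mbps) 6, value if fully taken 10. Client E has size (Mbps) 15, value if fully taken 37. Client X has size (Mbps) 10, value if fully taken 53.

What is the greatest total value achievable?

Best value per unit of size first: Client Z 49/4≈12.2, Client X 53/10≈5.3, Client E 37/15≈2.47, Client S 49/28≈1.75, Client P 10/6≈1.67.
Client Z: take in full, 4 Mbps for value 49 → 46 left.
All 10 Mbps of Client X fit (value 53) → 36 remain.
Take all of Client E (15 Mbps, value 37) → 21 Mbps left.
21 Mbps left: a 21/28 share of Client S gives 49×21/28 = 36.75.
Total value = 175.75.

175.75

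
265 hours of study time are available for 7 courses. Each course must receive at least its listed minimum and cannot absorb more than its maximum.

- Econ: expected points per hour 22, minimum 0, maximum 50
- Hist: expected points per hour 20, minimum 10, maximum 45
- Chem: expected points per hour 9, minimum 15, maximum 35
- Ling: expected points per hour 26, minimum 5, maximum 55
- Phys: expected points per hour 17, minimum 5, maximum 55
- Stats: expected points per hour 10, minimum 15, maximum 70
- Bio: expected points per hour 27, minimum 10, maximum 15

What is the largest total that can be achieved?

Meeting every minimum uses 0+10+15+5+5+15+10 = 60 hours, leaving 205.
Rank by expected points per hour: Bio 27 > Ling 26 > Econ 22 > Hist 20 > Phys 17 > Stats 10 > Chem 9.
Give Bio 5 more to hit its cap of 15 → 200 left.
Ling takes 50 more to reach its cap of 55 → 150 left.
Econ takes 50 more to reach its cap of 50 → 100 left.
Hist takes 35 more to reach its cap of 45 → 65 left.
Phys: +50 to 55 (cap) → 15 left.
Only 15 left; Stats takes them to reach 30.
Total = 22×50 + 20×45 + 9×15 + 26×55 + 17×55 + 10×30 + 27×15 = 5205.

5205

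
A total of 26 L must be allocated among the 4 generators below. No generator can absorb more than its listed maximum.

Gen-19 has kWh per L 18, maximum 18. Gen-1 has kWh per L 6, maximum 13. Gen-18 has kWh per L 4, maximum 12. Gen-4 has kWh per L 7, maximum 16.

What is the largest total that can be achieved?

Order the generators by kWh per L: Gen-19 18 > Gen-4 7 > Gen-1 6 > Gen-18 4.
Give Gen-19 18 to hit its cap of 18 — 8 left.
Only 8 left; Gen-4 takes them to reach 8.
Total = 18×18 + 7×8 = 380.

380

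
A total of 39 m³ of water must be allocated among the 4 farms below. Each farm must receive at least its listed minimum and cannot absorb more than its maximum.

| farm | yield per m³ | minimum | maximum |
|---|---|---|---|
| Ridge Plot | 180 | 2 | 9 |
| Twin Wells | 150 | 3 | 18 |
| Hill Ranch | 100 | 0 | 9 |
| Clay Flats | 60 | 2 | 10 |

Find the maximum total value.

5400

Meeting every minimum uses 2+3+0+2 = 7 m³, leaving 32.
Rank by yield per m³: Ridge Plot 180 > Twin Wells 150 > Hill Ranch 100 > Clay Flats 60.
Ridge Plot: +7 to 9 (cap) ; 25 left.
Twin Wells takes 15 more to reach its cap of 18 ; 10 left.
Give Hill Ranch 9 more to hit its cap of 9 ; 1 left.
Only 1 left; Clay Flats takes them to reach 3.
Total = 180×9 + 150×18 + 100×9 + 60×3 = 5400.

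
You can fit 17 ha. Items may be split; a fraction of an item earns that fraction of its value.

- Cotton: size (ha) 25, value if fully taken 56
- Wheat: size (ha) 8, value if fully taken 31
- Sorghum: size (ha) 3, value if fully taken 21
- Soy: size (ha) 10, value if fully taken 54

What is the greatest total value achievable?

Rank by value-to-size ratio: Sorghum 21/3≈7, Soy 54/10≈5.4, Wheat 31/8≈3.88, Cotton 56/25≈2.24.
Take all of Sorghum (3 ha, value 21) ; 14 ha left.
Take all of Soy (10 ha, value 54) ; 4 ha left.
Fill the last 4 ha with part of Wheat: 4/8 of it earns 15.5.
Total value = 90.5.

90.5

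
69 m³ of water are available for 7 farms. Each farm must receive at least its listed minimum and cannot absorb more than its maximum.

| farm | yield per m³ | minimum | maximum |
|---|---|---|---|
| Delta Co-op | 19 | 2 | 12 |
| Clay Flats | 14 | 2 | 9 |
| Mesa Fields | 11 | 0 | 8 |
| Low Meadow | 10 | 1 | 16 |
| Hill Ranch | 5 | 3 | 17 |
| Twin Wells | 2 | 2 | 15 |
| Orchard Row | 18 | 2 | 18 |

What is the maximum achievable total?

Meeting every minimum uses 2+2+0+1+3+2+2 = 12 m³, leaving 57.
Order the farms by yield per m³: Delta Co-op 19 > Orchard Row 18 > Clay Flats 14 > Mesa Fields 11 > Low Meadow 10 > Hill Ranch 5 > Twin Wells 2.
Delta Co-op: +10 to 12 (cap) — 47 left.
Orchard Row: +16 to 18 (cap) — 31 left.
Clay Flats: +7 to 9 (cap) — 24 left.
Give Mesa Fields 8 more to hit its cap of 8 — 16 left.
Low Meadow: +15 to 16 (cap) — 1 left.
Only 1 left; Hill Ranch takes them to reach 4.
Total = 19×12 + 14×9 + 11×8 + 10×16 + 5×4 + 2×2 + 18×18 = 950.

950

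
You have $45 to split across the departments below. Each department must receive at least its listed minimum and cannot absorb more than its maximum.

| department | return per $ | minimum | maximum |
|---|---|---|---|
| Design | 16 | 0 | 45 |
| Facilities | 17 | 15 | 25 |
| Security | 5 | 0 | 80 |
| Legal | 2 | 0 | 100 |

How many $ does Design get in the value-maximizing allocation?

Meeting every minimum uses 0+15+0+0 = 15 $, leaving 30.
Order the departments by return per $: Facilities 17 > Design 16 > Security 5 > Legal 2.
Facilities takes 10 more to reach its cap of 25 — 20 left.
Design has room for 45 more but only 20 remain, so it gets 20.

20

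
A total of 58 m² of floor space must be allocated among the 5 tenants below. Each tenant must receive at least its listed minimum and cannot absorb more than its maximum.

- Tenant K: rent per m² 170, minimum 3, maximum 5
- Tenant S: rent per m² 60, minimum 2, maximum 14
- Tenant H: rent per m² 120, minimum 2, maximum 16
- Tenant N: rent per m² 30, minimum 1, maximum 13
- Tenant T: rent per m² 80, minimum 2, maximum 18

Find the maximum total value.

5200

Meeting every minimum uses 3+2+2+1+2 = 10 m², leaving 48.
Order the tenants by rent per m²: Tenant K 170 > Tenant H 120 > Tenant T 80 > Tenant S 60 > Tenant N 30.
Tenant K takes 2 more to reach its cap of 5 ; 46 left.
Tenant H takes 14 more to reach its cap of 16 ; 32 left.
Tenant T takes 16 more to reach its cap of 18 ; 16 left.
Tenant S takes 12 more to reach its cap of 14 ; 4 left.
Only 4 left; Tenant N takes them to reach 5.
Total = 170×5 + 60×14 + 120×16 + 30×5 + 80×18 = 5200.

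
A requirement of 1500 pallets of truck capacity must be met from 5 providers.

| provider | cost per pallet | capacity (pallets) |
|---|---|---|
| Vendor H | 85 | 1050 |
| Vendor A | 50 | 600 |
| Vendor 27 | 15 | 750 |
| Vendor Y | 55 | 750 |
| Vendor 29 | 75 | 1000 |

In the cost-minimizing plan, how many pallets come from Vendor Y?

Cheapest first:
Take 750 from Vendor 27 at 15 → need 750 more.
Take 600 from Vendor A at 50 → need 150 more.
Vendor Y (55): take the remaining 150 → done.
Vendor 29, Vendor H: unused.

150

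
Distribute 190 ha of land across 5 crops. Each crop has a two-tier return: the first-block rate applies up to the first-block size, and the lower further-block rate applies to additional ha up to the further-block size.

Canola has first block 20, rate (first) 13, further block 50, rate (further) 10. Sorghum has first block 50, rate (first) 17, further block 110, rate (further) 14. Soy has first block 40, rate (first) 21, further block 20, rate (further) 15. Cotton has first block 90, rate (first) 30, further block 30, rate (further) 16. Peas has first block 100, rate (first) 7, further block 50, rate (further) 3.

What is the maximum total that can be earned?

Treat each block as its own option and order by rate: Cotton/first 30 > Soy/first 21 > Sorghum/first 17 > Cotton/second 16 > Soy/second 15 > Sorghum/second 14 > Canola/first 13 > Canola/second 10 > Peas/first 7 > Peas/second 3.
Fill Cotton first block (90 at 30) → 100 left.
Soy/first (21): +40 → 60 left.
Fill Sorghum first block (50 at 17) → 10 left.
Cotton/second: +10 of 30 at 16; pool empty.
Total = 30×90 + 21×40 + 17×50 + 16×10 = 4550.

4550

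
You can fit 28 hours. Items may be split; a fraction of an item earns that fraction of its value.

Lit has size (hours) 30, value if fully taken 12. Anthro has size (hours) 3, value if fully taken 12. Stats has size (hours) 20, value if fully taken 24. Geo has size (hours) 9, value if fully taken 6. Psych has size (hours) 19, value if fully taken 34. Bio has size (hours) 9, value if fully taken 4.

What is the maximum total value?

Sort by value density: Anthro 12/3≈4, Psych 34/19≈1.79, Stats 24/20≈1.2, Geo 6/9≈0.667, Bio 4/9≈0.444, Lit 12/30≈0.4.
Anthro: take in full, 3 hours for value 12 → 25 left.
All 19 hours of Psych fit (value 34) → 6 remain.
Only 6 hours remain; take 6/20 of Stats for value 24×6/20 = 7.2.
Total value = 53.2.

53.2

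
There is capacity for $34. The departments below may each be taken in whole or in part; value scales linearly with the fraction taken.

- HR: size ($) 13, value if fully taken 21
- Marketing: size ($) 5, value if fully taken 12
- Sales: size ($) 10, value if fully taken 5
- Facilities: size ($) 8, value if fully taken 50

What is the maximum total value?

87

Rank by value-to-size ratio: Facilities 50/8≈6.25, Marketing 12/5≈2.4, HR 21/13≈1.62, Sales 5/10≈0.5.
Take all of Facilities (8 $, value 50) — 26 $ left.
All 5 $ of Marketing fit (value 12) — 21 remain.
HR: take in full, 13 $ for value 21 — 8 left.
8 $ left: a 8/10 share of Sales gives 5×8/10 = 4.
Total value = 87.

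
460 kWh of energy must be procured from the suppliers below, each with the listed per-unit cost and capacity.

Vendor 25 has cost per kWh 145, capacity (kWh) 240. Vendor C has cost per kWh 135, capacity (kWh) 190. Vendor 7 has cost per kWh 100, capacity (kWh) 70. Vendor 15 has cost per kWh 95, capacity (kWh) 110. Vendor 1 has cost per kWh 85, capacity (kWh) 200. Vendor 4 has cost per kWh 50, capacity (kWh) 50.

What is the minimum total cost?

Use suppliers in increasing cost order.
Take 50 from Vendor 4 at 50 → need 410 more.
Take 200 from Vendor 1 at 85 → need 210 more.
Vendor 15 at 95: take all 110 kWh → 100 still needed.
Vendor 7 (100): use full 70 → 30 kWh to go.
Take 30 from Vendor C at 135 to finish.
Vendor 25: unused.
Cost = 50×50 + 200×85 + 110×95 + 70×100 + 30×135 = 41000.

41000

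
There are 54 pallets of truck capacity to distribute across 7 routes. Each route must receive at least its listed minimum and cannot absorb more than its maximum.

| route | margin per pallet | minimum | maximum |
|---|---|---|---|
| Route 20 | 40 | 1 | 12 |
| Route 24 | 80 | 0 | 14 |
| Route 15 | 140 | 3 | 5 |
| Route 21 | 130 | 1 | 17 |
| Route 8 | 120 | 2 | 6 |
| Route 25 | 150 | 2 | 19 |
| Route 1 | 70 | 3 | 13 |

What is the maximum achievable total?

6970

Meeting every minimum uses 1+0+3+1+2+2+3 = 12 pallets, leaving 42.
Rank by margin per pallet: Route 25 150 > Route 15 140 > Route 21 130 > Route 8 120 > Route 24 80 > Route 1 70 > Route 20 40.
Route 25 takes 17 more to reach its cap of 19 → 25 left.
Route 15: +2 to 5 (cap) → 23 left.
Route 21: +16 to 17 (cap) → 7 left.
Route 8: +4 to 6 (cap) → 3 left.
Only 3 left; Route 24 takes them to reach 3.
Total = 40×1 + 80×3 + 140×5 + 130×17 + 120×6 + 150×19 + 70×3 = 6970.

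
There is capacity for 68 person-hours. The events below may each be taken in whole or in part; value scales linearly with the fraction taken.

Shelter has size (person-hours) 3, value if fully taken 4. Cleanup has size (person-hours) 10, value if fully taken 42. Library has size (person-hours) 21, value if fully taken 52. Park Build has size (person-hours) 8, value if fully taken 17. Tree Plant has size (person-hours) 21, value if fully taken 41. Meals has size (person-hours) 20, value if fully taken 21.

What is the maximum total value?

161.25

Best value per unit of size first: Cleanup 42/10≈4.2, Library 52/21≈2.48, Park Build 17/8≈2.12, Tree Plant 41/21≈1.95, Shelter 4/3≈1.33, Meals 21/20≈1.05.
Cleanup: take in full, 10 person-hours for value 42 — 58 left.
Take all of Library (21 person-hours, value 52) — 37 person-hours left.
All 8 person-hours of Park Build fit (value 17) — 29 remain.
Take all of Tree Plant (21 person-hours, value 41) — 8 person-hours left.
Shelter: take in full, 3 person-hours for value 4 — 5 left.
5 person-hours left: a 5/20 share of Meals gives 21×5/20 = 5.25.
Total value = 161.25.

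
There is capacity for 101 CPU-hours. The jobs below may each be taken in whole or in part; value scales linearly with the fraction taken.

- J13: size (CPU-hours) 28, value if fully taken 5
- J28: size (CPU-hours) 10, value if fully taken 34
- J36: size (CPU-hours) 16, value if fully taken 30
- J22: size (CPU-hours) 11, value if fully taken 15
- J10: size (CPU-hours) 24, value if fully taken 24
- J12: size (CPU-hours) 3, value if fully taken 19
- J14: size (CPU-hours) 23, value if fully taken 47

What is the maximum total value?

Sort by value density: J12 19/3≈6.33, J28 34/10≈3.4, J14 47/23≈2.04, J36 30/16≈1.88, J22 15/11≈1.36, J10 24/24≈1, J13 5/28≈0.179.
All 3 CPU-hours of J12 fit (value 19) → 98 remain.
Take all of J28 (10 CPU-hours, value 34) → 88 CPU-hours left.
Take all of J14 (23 CPU-hours, value 47) → 65 CPU-hours left.
Take all of J36 (16 CPU-hours, value 30) → 49 CPU-hours left.
All 11 CPU-hours of J22 fit (value 15) → 38 remain.
J10: take in full, 24 CPU-hours for value 24 → 14 left.
Only 14 CPU-hours remain; take 14/28 of J13 for value 5×14/28 = 2.5.
Total value = 171.5.

171.5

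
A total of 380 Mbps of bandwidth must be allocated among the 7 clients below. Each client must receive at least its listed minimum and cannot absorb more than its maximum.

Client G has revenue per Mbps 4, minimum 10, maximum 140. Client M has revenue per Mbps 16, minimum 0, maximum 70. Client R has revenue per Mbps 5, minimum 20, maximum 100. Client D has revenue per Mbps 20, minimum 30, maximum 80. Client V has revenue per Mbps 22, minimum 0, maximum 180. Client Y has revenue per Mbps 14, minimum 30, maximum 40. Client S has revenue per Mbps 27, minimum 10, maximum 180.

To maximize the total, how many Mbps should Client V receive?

Meeting every minimum uses 10+0+20+30+0+30+10 = 100 Mbps, leaving 280.
Order the clients by revenue per Mbps: Client S 27 > Client V 22 > Client D 20 > Client M 16 > Client Y 14 > Client R 5 > Client G 4.
Give Client S 170 more to hit its cap of 180 — 110 left.
Client V: +110 (room for 180) → 110. Pool exhausted.

110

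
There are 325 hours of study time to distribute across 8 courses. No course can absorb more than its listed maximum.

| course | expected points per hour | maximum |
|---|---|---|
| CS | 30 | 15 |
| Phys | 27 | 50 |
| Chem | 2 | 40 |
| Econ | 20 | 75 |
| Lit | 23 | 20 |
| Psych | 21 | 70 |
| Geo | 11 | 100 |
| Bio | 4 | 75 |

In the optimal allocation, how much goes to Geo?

95

Highest expected points per hour first: CS 30 > Phys 27 > Lit 23 > Psych 21 > Econ 20 > Geo 11 > Bio 4 > Chem 2.
CS: +15 to 15 (cap) → 310 left.
Phys: +50 to 50 (cap) → 260 left.
Lit takes 20 to reach its cap of 20 → 240 left.
Psych takes 70 to reach its cap of 70 → 170 left.
Give Econ 75 to hit its cap of 75 → 95 left.
Only 95 left; Geo takes them to reach 95.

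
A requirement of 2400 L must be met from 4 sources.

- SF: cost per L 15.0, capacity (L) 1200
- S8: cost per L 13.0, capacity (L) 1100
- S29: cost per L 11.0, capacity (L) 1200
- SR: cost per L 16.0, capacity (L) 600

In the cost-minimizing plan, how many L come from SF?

Use sources in increasing cost order.
S29 at 11.0: take all 1200 L → 1200 still needed.
S8 (13.0): use full 1100 → 100 L to go.
SF (15.0): take the remaining 100 → done.
SR: unused.

100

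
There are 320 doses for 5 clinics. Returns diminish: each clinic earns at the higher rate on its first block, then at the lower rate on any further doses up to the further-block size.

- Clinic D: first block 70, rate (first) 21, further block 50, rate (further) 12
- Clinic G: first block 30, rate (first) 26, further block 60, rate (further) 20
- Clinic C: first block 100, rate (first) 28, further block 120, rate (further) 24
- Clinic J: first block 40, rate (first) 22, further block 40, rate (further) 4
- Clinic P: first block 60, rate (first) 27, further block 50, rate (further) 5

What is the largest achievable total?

8300

Treat each block as its own option and order by rate: Clinic C/T1 28 > Clinic P/T1 27 > Clinic G/T1 26 > Clinic C/T2 24 > Clinic J/T1 22 > Clinic D/T1 21 > Clinic G/T2 20 > Clinic D/T2 12 > Clinic P/T2 5 > Clinic J/T2 4.
Clinic C T1 at 28: fill all 100 ; 220 left.
Clinic P/T1 (27): +60 ; 160 left.
Clinic G T1 at 26: fill all 30 ; 130 left.
Clinic C T2 at 24: fill all 120 ; 10 left.
10 remain; put them into Clinic J T1 at 22.
Total = 28×100 + 27×60 + 26×30 + 24×120 + 22×10 = 8300.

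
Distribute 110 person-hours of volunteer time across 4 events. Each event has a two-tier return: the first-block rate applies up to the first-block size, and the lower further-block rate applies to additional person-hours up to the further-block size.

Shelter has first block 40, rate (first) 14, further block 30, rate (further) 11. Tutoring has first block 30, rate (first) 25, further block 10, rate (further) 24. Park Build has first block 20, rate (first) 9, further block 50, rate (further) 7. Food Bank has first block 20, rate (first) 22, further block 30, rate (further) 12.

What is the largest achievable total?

Rank every tier by rate: Tutoring/first 25 > Tutoring/second 24 > Food Bank/first 22 > Shelter/first 14 > Food Bank/second 12 > Shelter/second 11 > Park Build/first 9 > Park Build/second 7.
Tutoring/first (25): +30 — 80 left.
Fill Tutoring second block (10 at 24) — 70 left.
Food Bank/first (22): +20 — 50 left.
Fill Shelter first block (40 at 14) — 10 left.
Food Bank second at 12: only 10 left, fill 10.
Total = 25×30 + 24×10 + 22×20 + 14×40 + 12×10 = 2110.

2110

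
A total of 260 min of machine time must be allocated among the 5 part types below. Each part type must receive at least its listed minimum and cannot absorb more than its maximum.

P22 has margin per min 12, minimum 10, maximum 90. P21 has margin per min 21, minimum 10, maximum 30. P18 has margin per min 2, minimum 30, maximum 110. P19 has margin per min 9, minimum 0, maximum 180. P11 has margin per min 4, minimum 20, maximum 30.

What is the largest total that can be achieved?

Meeting every minimum uses 10+10+30+0+20 = 70 min, leaving 190.
Order the part types by margin per min: P21 21 > P22 12 > P19 9 > P11 4 > P18 2.
Give P21 20 more to hit its cap of 30 ; 170 left.
P22 takes 80 more to reach its cap of 90 ; 90 left.
P19 has room for 180 more but only 90 remain, so it gets 90.
Total = 12×90 + 21×30 + 2×30 + 9×90 + 4×20 = 2660.

2660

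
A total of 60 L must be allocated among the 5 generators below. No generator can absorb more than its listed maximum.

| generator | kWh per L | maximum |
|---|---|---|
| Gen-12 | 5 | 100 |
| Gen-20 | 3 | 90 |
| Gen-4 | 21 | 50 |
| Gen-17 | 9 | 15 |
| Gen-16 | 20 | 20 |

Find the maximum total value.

Highest kWh per L first: Gen-4 21 > Gen-16 20 > Gen-17 9 > Gen-12 5 > Gen-20 3.
Give Gen-4 50 to hit its cap of 50 — 10 left.
Gen-16: +10 (room for 20) → 10. Pool exhausted.
Total = 21×50 + 20×10 = 1250.

1250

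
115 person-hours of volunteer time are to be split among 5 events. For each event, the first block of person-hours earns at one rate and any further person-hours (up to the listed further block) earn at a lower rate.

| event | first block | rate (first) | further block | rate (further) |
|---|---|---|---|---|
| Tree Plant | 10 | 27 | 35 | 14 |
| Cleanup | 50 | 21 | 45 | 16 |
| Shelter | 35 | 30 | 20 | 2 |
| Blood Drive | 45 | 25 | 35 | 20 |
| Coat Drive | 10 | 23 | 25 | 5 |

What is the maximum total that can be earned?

2990

Rank every tier by rate: Shelter/tier1 30 > Tree Plant/tier1 27 > Blood Drive/tier1 25 > Coat Drive/tier1 23 > Cleanup/tier1 21 > Blood Drive/tier2 20 > Cleanup/tier2 16 > Tree Plant/tier2 14 > Coat Drive/tier2 5 > Shelter/tier2 2.
Fill Shelter tier1 block (35 at 30) → 80 left.
Fill Tree Plant tier1 block (10 at 27) → 70 left.
Blood Drive tier1 at 25: fill all 45 → 25 left.
Coat Drive/tier1 (23): +10 → 15 left.
Cleanup/tier1: +15 of 50 at 21; pool empty.
Total = 30×35 + 27×10 + 25×45 + 23×10 + 21×15 = 2990.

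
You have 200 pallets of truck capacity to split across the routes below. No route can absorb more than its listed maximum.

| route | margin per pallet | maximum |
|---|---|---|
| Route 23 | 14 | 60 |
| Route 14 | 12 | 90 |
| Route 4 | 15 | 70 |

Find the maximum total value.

2730

Highest margin per pallet first: Route 4 15 > Route 23 14 > Route 14 12.
Route 4: +70 to 70 (cap) ; 130 left.
Give Route 23 60 to hit its cap of 60 ; 70 left.
Route 14 has room for 90 but only 70 remain, so it gets 70.
Total = 14×60 + 12×70 + 15×70 = 2730.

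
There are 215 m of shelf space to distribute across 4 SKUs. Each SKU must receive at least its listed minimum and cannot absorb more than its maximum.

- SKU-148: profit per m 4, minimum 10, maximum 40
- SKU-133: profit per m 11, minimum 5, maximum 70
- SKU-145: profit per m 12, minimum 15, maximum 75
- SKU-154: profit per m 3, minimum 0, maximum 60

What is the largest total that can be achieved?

Meeting every minimum uses 10+5+15+0 = 30 m, leaving 185.
Rank by profit per m: SKU-145 12 > SKU-133 11 > SKU-148 4 > SKU-154 3.
SKU-145 takes 60 more to reach its cap of 75 — 125 left.
SKU-133: +65 to 70 (cap) — 60 left.
SKU-148 takes 30 more to reach its cap of 40 — 30 left.
SKU-154: +30 (room for 60) → 30. Pool exhausted.
Total = 4×40 + 11×70 + 12×75 + 3×30 = 1920.

1920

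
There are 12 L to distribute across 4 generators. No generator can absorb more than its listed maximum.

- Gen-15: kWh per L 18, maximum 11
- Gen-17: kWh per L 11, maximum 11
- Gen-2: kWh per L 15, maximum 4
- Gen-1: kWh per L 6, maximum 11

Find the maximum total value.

213

Highest kWh per L first: Gen-15 18 > Gen-2 15 > Gen-17 11 > Gen-1 6.
Gen-15 takes 11 to reach its cap of 11 ; 1 left.
Gen-2: +1 (room for 4) → 1. Pool exhausted.
Total = 18×11 + 15×1 = 213.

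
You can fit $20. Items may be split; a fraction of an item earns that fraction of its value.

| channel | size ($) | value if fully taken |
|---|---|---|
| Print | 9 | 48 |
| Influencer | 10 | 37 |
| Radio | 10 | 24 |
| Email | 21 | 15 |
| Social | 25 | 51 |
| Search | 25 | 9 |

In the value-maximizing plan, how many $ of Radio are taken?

Best value per unit of size first: Print 48/9≈5.33, Influencer 37/10≈3.7, Radio 24/10≈2.4, Social 51/25≈2.04, Email 15/21≈0.714, Search 9/25≈0.36.
All 9 $ of Print fit (value 48) ; 11 remain.
Influencer: take in full, 10 $ for value 37 ; 1 left.
1 $ left: a 1/10 share of Radio gives 24×1/10 = 2.4.

1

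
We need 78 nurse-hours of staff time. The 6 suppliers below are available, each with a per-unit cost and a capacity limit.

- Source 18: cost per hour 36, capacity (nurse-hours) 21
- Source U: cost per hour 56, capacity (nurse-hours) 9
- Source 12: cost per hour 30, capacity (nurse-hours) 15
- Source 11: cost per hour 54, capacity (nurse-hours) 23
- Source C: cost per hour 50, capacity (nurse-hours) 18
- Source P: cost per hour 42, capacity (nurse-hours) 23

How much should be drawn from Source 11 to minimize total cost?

1

Fill from the cheapest supplier first.
Source 12 at 30: take all 15 nurse-hours — 63 still needed.
Take 21 from Source 18 at 36 — need 42 more.
Source P at 42: take all 23 nurse-hours — 19 still needed.
Source C at 50: take all 18 nurse-hours — 1 still needed.
Take 1 from Source 11 at 54 to finish.
Source U: unused.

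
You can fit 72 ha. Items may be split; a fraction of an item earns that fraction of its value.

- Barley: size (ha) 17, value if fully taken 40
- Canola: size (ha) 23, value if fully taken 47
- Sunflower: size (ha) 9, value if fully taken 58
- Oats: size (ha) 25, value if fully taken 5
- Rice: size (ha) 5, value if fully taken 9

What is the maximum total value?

Rank by value-to-size ratio: Sunflower 58/9≈6.44, Barley 40/17≈2.35, Canola 47/23≈2.04, Rice 9/5≈1.8, Oats 5/25≈0.2.
Take all of Sunflower (9 ha, value 58) → 63 ha left.
All 17 ha of Barley fit (value 40) → 46 remain.
All 23 ha of Canola fit (value 47) → 23 remain.
Take all of Rice (5 ha, value 9) → 18 ha left.
Fill the last 18 ha with part of Oats: 18/25 of it earns 3.6.
Total value = 157.6.

157.6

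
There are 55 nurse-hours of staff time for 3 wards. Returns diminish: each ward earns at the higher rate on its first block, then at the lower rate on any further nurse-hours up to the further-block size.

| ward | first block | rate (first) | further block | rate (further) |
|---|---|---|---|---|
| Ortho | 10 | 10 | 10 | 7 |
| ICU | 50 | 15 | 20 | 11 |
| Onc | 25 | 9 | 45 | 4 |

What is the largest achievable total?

Order all 6 blocks by rate: ICU/tier1 15 > ICU/tier2 11 > Ortho/tier1 10 > Onc/tier1 9 > Ortho/tier2 7 > Onc/tier2 4.
Fill ICU tier1 block (50 at 15) ; 5 left.
5 remain; put them into ICU tier2 at 11.
Total = 15×50 + 11×5 = 805.

805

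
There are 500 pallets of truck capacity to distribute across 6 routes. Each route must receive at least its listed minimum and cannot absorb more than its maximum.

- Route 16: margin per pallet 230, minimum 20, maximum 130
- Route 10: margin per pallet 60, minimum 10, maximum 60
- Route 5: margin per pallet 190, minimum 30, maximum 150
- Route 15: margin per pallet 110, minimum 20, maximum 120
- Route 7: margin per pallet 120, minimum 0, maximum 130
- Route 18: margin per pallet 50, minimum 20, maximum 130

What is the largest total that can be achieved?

Meeting every minimum uses 20+10+30+20+0+20 = 100 pallets, leaving 400.
Order the routes by margin per pallet: Route 16 230 > Route 5 190 > Route 7 120 > Route 15 110 > Route 10 60 > Route 18 50.
Give Route 16 110 more to hit its cap of 130 → 290 left.
Route 5: +120 to 150 (cap) → 170 left.
Route 7 takes 130 more to reach its cap of 130 → 40 left.
Only 40 left; Route 15 takes them to reach 60.
Total = 230×130 + 60×10 + 190×150 + 110×60 + 120×130 + 50×20 = 82200.

82200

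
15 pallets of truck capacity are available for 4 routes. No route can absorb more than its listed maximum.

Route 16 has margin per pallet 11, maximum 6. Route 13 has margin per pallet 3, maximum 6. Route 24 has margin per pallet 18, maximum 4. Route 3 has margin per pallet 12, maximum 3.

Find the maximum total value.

180

Rank by margin per pallet: Route 24 18 > Route 3 12 > Route 16 11 > Route 13 3.
Route 24 takes 4 to reach its cap of 4 — 11 left.
Give Route 3 3 to hit its cap of 3 — 8 left.
Give Route 16 6 to hit its cap of 6 — 2 left.
Only 2 left; Route 13 takes them to reach 2.
Total = 11×6 + 3×2 + 18×4 + 12×3 = 180.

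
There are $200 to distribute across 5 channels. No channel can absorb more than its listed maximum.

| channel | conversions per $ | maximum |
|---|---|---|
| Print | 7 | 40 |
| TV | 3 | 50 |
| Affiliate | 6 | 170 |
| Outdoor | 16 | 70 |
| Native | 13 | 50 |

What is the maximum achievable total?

Highest conversions per $ first: Outdoor 16 > Native 13 > Print 7 > Affiliate 6 > TV 3.
Outdoor: +70 to 70 (cap) — 130 left.
Give Native 50 to hit its cap of 50 — 80 left.
Print takes 40 to reach its cap of 40 — 40 left.
Only 40 left; Affiliate takes them to reach 40.
Total = 7×40 + 6×40 + 16×70 + 13×50 = 2290.

2290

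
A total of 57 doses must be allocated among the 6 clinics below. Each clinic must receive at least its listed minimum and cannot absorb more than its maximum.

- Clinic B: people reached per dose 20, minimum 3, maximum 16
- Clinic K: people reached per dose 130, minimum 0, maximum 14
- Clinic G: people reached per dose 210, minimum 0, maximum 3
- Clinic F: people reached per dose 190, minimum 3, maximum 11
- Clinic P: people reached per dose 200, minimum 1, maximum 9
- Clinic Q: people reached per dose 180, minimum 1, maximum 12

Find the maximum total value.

Meeting every minimum uses 3+0+0+3+1+1 = 8 doses, leaving 49.
Highest people reached per dose first: Clinic G 210 > Clinic P 200 > Clinic F 190 > Clinic Q 180 > Clinic K 130 > Clinic B 20.
Clinic G takes 3 more to reach its cap of 3 — 46 left.
Clinic P: +8 to 9 (cap) — 38 left.
Clinic F takes 8 more to reach its cap of 11 — 30 left.
Give Clinic Q 11 more to hit its cap of 12 — 19 left.
Clinic K takes 14 more to reach its cap of 14 — 5 left.
Clinic B has room for 13 more but only 5 remain, so it gets 8.
Total = 20×8 + 130×14 + 210×3 + 190×11 + 200×9 + 180×12 = 8660.

8660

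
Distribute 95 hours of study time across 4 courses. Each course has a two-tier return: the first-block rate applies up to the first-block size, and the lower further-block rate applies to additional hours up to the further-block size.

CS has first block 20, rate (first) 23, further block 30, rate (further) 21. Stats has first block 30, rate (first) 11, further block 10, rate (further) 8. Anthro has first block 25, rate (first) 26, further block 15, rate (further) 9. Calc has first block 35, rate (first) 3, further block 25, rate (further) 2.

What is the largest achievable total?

Rank every tier by rate: Anthro/tier1 26 > CS/tier1 23 > CS/tier2 21 > Stats/tier1 11 > Anthro/tier2 9 > Stats/tier2 8 > Calc/tier1 3 > Calc/tier2 2.
Fill Anthro tier1 block (25 at 26) ; 70 left.
Fill CS tier1 block (20 at 23) ; 50 left.
Fill CS tier2 block (30 at 21) ; 20 left.
Stats/tier1: +20 of 30 at 11; pool empty.
Total = 26×25 + 23×20 + 21×30 + 11×20 = 1960.

1960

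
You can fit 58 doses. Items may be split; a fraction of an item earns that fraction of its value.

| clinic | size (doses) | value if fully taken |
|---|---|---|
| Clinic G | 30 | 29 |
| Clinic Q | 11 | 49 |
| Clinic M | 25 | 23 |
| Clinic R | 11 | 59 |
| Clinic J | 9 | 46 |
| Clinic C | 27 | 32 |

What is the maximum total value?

186

Sort by value density: Clinic R 59/11≈5.36, Clinic J 46/9≈5.11, Clinic Q 49/11≈4.45, Clinic C 32/27≈1.19, Clinic G 29/30≈0.967, Clinic M 23/25≈0.92.
All 11 doses of Clinic R fit (value 59) — 47 remain.
All 9 doses of Clinic J fit (value 46) — 38 remain.
All 11 doses of Clinic Q fit (value 49) — 27 remain.
All 27 doses of Clinic C fit (value 32) — 0 remain.
Total value = 186.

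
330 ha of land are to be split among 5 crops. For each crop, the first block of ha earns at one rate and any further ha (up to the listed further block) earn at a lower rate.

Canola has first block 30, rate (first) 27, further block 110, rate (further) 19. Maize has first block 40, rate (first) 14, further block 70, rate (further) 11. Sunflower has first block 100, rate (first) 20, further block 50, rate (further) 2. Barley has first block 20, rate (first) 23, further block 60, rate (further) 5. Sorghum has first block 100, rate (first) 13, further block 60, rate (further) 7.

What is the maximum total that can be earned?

Rank every tier by rate: Canola/tier1 27 > Barley/tier1 23 > Sunflower/tier1 20 > Canola/tier2 19 > Maize/tier1 14 > Sorghum/tier1 13 > Maize/tier2 11 > Sorghum/tier2 7 > Barley/tier2 5 > Sunflower/tier2 2.
Canola tier1 at 27: fill all 30 — 300 left.
Fill Barley tier1 block (20 at 23) — 280 left.
Sunflower tier1 at 20: fill all 100 — 180 left.
Canola tier2 at 19: fill all 110 — 70 left.
Fill Maize tier1 block (40 at 14) — 30 left.
Sorghum/tier1: +30 of 100 at 13; pool empty.
Total = 27×30 + 23×20 + 20×100 + 19×110 + 14×40 + 13×30 = 6310.

6310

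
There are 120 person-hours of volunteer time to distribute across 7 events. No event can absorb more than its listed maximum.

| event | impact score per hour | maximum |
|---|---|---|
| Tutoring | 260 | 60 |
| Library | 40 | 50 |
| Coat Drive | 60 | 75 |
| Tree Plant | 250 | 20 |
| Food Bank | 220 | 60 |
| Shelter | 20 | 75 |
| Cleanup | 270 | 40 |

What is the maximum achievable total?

31400

Rank by impact score per hour: Cleanup 270 > Tutoring 260 > Tree Plant 250 > Food Bank 220 > Coat Drive 60 > Library 40 > Shelter 20.
Cleanup takes 40 to reach its cap of 40 → 80 left.
Tutoring takes 60 to reach its cap of 60 → 20 left.
Tree Plant: +20 to 20 (cap) → 0 left.
Total = 260×60 + 250×20 + 270×40 = 31400.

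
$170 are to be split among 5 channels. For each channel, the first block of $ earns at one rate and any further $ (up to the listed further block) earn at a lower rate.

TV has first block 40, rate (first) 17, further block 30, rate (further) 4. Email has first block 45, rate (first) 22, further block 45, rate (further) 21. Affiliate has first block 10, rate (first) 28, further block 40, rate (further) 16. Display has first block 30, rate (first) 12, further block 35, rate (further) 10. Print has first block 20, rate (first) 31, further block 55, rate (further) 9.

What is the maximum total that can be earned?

Treat each block as its own option and order by rate: Print/tier1 31 > Affiliate/tier1 28 > Email/tier1 22 > Email/tier2 21 > TV/tier1 17 > Affiliate/tier2 16 > Display/tier1 12 > Display/tier2 10 > Print/tier2 9 > TV/tier2 4.
Print tier1 at 31: fill all 20 — 150 left.
Fill Affiliate tier1 block (10 at 28) — 140 left.
Fill Email tier1 block (45 at 22) — 95 left.
Fill Email tier2 block (45 at 21) — 50 left.
TV/tier1 (17): +40 — 10 left.
Affiliate/tier2: +10 of 40 at 16; pool empty.
Total = 31×20 + 28×10 + 22×45 + 21×45 + 17×40 + 16×10 = 3675.

3675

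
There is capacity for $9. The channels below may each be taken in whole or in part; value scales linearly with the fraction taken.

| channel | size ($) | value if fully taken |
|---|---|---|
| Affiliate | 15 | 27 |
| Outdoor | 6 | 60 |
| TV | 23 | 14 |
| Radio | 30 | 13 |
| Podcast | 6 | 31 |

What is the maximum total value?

75.5

Best value per unit of size first: Outdoor 60/6≈10, Podcast 31/6≈5.17, Affiliate 27/15≈1.8, TV 14/23≈0.609, Radio 13/30≈0.433.
All 6 $ of Outdoor fit (value 60) → 3 remain.
3 $ left: a 3/6 share of Podcast gives 31×3/6 = 15.5.
Total value = 75.5.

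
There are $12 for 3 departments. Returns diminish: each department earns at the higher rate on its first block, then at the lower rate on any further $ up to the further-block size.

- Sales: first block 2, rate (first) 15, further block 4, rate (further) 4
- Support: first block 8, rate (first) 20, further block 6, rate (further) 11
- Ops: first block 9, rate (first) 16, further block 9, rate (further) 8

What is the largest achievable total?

Rank every tier by rate: Support/T1 20 > Ops/T1 16 > Sales/T1 15 > Support/T2 11 > Ops/T2 8 > Sales/T2 4.
Support/T1 (20): +8 ; 4 left.
4 remain; put them into Ops T1 at 16.
Total = 20×8 + 16×4 = 224.

224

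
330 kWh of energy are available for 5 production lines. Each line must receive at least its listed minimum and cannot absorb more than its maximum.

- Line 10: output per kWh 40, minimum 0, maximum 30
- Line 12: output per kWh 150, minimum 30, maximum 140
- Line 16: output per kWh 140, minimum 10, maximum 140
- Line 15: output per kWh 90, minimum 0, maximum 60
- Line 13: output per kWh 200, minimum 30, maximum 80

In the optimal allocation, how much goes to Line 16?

110

Meeting every minimum uses 0+30+10+0+30 = 70 kWh, leaving 260.
Highest output per kWh first: Line 13 200 > Line 12 150 > Line 16 140 > Line 15 90 > Line 10 40.
Give Line 13 50 more to hit its cap of 80 ; 210 left.
Line 12: +110 to 140 (cap) ; 100 left.
Line 16: +100 (room for 130) → 110. Pool exhausted.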